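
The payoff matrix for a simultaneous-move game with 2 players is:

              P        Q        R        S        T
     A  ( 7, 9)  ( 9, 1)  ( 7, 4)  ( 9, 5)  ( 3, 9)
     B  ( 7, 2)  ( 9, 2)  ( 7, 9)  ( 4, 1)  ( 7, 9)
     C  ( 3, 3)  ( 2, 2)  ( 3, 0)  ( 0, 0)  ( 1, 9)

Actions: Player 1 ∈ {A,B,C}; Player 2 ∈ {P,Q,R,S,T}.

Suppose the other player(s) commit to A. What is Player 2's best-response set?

u_2(P vs A) = 9
u_2(Q vs A) = 1
u_2(R vs A) = 4
u_2(S vs A) = 5
u_2(T vs A) = 9
max payoff 9 at {P,T}

P2 best: {P,T}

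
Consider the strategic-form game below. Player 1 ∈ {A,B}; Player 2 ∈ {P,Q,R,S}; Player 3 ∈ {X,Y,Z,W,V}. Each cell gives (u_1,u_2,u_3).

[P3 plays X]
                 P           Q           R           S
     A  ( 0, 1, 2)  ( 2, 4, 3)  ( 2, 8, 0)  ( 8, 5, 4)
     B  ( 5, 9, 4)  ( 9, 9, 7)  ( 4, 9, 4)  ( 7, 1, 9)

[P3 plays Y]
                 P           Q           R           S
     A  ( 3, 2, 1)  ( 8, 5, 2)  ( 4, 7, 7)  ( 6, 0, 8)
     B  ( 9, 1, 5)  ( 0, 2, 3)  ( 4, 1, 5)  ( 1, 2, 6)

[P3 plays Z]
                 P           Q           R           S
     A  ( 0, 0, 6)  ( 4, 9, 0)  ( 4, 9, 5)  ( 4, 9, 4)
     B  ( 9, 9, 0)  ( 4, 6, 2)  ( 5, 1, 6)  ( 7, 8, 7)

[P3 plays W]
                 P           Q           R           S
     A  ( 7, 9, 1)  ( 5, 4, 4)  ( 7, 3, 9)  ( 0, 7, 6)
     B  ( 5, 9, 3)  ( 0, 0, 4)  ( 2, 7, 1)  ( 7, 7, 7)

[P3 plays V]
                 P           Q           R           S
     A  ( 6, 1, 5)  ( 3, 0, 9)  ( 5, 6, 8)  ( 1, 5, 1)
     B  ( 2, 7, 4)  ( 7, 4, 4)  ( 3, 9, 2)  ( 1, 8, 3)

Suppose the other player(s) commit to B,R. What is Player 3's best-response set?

argmax u_3 = {Z}

u_3(X vs B,R) = 4
u_3(Y vs B,R) = 5
u_3(Z vs B,R) = 6
u_3(W vs B,R) = 1
u_3(V vs B,R) = 2
max payoff 6 at {Z}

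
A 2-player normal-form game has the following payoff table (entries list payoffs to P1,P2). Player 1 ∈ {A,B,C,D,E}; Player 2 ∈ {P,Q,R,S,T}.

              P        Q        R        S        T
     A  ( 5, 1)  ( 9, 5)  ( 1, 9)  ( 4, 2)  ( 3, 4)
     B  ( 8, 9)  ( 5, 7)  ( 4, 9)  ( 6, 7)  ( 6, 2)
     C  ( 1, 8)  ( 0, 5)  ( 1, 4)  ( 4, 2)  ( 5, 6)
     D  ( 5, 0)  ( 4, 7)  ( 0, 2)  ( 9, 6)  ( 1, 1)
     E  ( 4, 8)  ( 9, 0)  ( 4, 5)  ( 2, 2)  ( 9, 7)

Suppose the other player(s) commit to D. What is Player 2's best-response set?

u_2(P vs D) = 0
u_2(Q vs D) = 7
u_2(R vs D) = 2
u_2(S vs D) = 6
u_2(T vs D) = 1
max payoff 7 at {Q}

argmax u_2 = {Q}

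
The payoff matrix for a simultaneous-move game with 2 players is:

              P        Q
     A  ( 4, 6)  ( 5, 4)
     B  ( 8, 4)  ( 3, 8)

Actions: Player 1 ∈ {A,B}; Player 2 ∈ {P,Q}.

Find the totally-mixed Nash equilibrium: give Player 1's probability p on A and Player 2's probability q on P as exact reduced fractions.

P1 indiff ⇒ q·4+(1-q)·5 = q·8+(1-q)·3 ⇒ q(-4) = (1-q)(-2) ⇒ q = 1/3
P2 indiff ⇒ p·6+(1-p)·4 = p·4+(1-p)·8 ⇒ p(2) = (1-p)(4) ⇒ p = 2/3

p=2/3, q=1/3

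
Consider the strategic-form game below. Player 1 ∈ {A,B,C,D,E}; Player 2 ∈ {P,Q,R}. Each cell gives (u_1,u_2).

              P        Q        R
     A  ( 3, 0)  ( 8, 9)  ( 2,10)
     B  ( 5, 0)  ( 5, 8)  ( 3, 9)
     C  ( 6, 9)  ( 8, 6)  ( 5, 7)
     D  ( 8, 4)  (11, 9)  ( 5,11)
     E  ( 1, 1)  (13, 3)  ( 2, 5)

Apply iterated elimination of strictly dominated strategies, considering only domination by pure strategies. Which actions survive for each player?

Remaining: P1:{C,D} P2:{P,R}

P1 drop A (D beats it: P:8>3 Q:11>8 R:5>2)
P1 drop B (C beats it: P:6>5 Q:8>5 R:5>3)
P2 drop Q (R beats it: C:7>6 D:11>9 E:5>3)
P1 drop E (C beats it: P:6>1 R:5>2)
P1→{C,D} P2→{P,R}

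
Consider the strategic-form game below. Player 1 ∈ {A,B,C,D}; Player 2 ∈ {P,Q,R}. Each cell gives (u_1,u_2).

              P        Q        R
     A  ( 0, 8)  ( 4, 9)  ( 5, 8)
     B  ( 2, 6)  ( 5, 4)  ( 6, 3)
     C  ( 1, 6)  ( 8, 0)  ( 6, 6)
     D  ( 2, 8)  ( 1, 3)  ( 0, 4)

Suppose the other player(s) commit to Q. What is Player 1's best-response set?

BR_1 = {C}

u_1(A vs Q) = 4
u_1(B vs Q) = 5
u_1(C vs Q) = 8
u_1(D vs Q) = 1
max payoff 8 at {C}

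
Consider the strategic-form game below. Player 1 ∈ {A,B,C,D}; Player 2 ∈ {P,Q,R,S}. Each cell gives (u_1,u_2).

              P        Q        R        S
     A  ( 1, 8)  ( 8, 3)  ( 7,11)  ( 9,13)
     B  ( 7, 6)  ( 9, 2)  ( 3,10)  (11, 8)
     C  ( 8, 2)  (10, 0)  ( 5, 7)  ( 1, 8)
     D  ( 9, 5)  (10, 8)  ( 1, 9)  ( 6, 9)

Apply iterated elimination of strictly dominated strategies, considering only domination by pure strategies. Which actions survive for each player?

P2 drop P (R beats it: A:11>8 B:10>6 C:7>2 D:9>5)
P2 drop Q (R beats it: A:11>3 B:10>2 C:7>0 D:9>8)
P1 drop C (A beats it: R:7>5 S:9>1)
P1 drop D (A beats it: R:7>1 S:9>6)
P1→{A,B} P2→{R,S}

Survivors P1:{A,B} P2:{R,S}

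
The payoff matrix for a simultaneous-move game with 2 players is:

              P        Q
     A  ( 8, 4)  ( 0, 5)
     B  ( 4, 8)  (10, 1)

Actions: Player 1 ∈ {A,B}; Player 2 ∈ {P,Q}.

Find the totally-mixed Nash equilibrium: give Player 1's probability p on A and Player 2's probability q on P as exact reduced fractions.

P1 indiff ⇒ q·8+(1-q)·0 = q·4+(1-q)·10 ⇒ q(4) = (1-q)(10) ⇒ q = 5/7
P2 indiff ⇒ p·4+(1-p)·8 = p·5+(1-p)·1 ⇒ p(-1) = (1-p)(-7) ⇒ p = 7/8

P1 mixes 7/8 on A; P2 mixes 5/7 on P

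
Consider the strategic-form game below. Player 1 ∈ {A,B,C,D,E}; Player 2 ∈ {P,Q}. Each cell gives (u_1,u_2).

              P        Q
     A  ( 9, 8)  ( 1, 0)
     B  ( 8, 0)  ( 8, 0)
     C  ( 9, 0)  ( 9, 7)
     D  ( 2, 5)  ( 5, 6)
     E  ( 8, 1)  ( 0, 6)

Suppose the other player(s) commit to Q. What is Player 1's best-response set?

argmax u_1 = {C}

u_1(A vs Q) = 1
u_1(B vs Q) = 8
u_1(C vs Q) = 9
u_1(D vs Q) = 5
u_1(E vs Q) = 0
max payoff 9 at {C}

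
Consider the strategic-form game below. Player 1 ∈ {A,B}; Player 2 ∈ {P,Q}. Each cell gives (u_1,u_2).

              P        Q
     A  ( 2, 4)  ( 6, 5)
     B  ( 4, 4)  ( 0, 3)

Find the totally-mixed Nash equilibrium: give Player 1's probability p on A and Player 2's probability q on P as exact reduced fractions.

P1 indiff ⇒ q·2+(1-q)·6 = q·4+(1-q)·0 ⇒ q(-2) = (1-q)(-6) ⇒ q = 3/4
P2 indiff ⇒ p·4+(1-p)·4 = p·5+(1-p)·3 ⇒ p(-1) = (1-p)(-1) ⇒ p = 1/2

(p,q) = (1/2, 3/4)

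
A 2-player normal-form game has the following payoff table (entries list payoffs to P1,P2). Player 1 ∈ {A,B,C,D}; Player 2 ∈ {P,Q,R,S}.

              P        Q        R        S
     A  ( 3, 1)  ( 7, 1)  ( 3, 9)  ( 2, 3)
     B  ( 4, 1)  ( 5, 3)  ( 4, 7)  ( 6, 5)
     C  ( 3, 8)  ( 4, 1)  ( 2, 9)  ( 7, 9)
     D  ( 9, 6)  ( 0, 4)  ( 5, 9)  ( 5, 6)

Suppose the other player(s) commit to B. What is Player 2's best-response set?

u_2(P vs B) = 1
u_2(Q vs B) = 3
u_2(R vs B) = 7
u_2(S vs B) = 5
max payoff 7 at {R}

P2 best: {R}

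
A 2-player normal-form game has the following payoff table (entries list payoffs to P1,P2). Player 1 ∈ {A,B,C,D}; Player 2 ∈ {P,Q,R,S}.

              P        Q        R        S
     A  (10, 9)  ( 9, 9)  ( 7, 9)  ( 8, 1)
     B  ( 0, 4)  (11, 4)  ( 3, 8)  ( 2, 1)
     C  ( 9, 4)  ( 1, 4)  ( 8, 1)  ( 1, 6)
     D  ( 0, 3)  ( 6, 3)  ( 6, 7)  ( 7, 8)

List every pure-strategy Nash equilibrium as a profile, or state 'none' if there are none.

Nash profiles: (A,P)

(A,P): NE
(A,Q): not NE [P1→B gives 11>9]
(A,R): not NE [P1→C gives 8>7]
(A,S): not NE [P2→R gives 9>1]
(B,P): not NE [P1→A gives 10>0; P2→R gives 8>4]
(B,Q): not NE [P2→R gives 8>4]
(B,R): not NE [P1→C gives 8>3]
(B,S): not NE [P1→A gives 8>2; P2→R gives 8>1]
(C,P): not NE [P1→A gives 10>9; P2→S gives 6>4]
(C,Q): not NE [P1→B gives 11>1; P2→S gives 6>4]
(C,R): not NE [P2→S gives 6>1]
(C,S): not NE [P1→A gives 8>1]
(D,P): not NE [P1→A gives 10>0; P2→S gives 8>3]
(D,Q): not NE [P1→B gives 11>6; P2→S gives 8>3]
(D,R): not NE [P1→C gives 8>6; P2→S gives 8>7]
(D,S): not NE [P1→A gives 8>7]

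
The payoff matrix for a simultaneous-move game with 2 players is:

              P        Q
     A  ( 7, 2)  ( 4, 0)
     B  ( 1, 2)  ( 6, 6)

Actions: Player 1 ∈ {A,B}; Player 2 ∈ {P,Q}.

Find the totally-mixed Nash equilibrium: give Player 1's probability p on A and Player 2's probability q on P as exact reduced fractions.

P1 indiff ⇒ q·7+(1-q)·4 = q·1+(1-q)·6 ⇒ q(6) = (1-q)(2) ⇒ q = 1/4
P2 indiff ⇒ p·2+(1-p)·2 = p·0+(1-p)·6 ⇒ p(2) = (1-p)(4) ⇒ p = 2/3

(p,q) = (2/3, 1/4)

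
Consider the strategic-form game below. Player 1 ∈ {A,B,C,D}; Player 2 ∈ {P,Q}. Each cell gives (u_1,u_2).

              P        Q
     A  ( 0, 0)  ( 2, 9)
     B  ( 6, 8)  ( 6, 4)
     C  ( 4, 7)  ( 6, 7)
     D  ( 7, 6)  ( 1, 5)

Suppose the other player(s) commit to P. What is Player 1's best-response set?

u_1(A vs P) = 0
u_1(B vs P) = 6
u_1(C vs P) = 4
u_1(D vs P) = 7
max payoff 7 at {D}

P1 best: {D}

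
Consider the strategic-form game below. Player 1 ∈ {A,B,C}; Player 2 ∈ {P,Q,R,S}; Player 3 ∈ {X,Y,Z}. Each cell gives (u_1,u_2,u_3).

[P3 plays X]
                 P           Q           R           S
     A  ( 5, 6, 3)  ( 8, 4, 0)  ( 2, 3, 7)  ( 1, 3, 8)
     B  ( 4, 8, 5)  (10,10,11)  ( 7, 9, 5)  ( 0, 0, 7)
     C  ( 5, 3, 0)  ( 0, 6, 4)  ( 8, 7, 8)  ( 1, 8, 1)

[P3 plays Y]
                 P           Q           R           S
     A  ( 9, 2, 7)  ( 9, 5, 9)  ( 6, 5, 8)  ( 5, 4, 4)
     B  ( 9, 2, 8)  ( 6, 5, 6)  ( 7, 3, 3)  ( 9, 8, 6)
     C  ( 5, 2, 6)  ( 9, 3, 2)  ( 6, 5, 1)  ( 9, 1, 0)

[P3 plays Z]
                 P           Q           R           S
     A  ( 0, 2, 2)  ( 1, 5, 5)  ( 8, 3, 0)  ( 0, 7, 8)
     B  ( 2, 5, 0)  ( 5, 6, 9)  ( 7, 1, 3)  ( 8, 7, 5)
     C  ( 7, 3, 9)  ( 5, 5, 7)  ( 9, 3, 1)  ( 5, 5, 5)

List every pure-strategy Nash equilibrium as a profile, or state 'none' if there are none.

(A,P,X): not NE [P3→Y gives 7>3]
(A,P,Y): not NE [P2→R gives 5>2]
(A,P,Z): not NE [P1→C gives 7>0; P2→S gives 7>2; P3→Y gives 7>2]
(A,Q,X): not NE [P1→B gives 10>8; P2→P gives 6>4; P3→Y gives 9>0]
(A,Q,Y): NE
(A,Q,Z): not NE [P1→C gives 5>1; P2→S gives 7>5; P3→Y gives 9>5]
(A,R,X): not NE [P1→C gives 8>2; P2→P gives 6>3; P3→Y gives 8>7]
(A,R,Y): not NE [P1→B gives 7>6]
(A,R,Z): not NE [P1→C gives 9>8; P2→S gives 7>3; P3→Y gives 8>0]
(A,S,X): not NE [P2→P gives 6>3]
(A,S,Y): not NE [P1→C gives 9>5; P2→R gives 5>4; P3→Z gives 8>4]
(A,S,Z): not NE [P1→B gives 8>0]
(B,P,X): not NE [P1→C gives 5>4; P2→Q gives 10>8; P3→Y gives 8>5]
(B,P,Y): not NE [P2→S gives 8>2]
(B,P,Z): not NE [P1→C gives 7>2; P2→S gives 7>5; P3→Y gives 8>0]
(B,Q,X): NE
(B,Q,Y): not NE [P1→C gives 9>6; P2→S gives 8>5; P3→X gives 11>6]
(B,Q,Z): not NE [P2→S gives 7>6; P3→X gives 11>9]
(B,R,X): not NE [P1→C gives 8>7; P2→Q gives 10>9]
(B,R,Y): not NE [P2→S gives 8>3; P3→X gives 5>3]
(B,R,Z): not NE [P1→C gives 9>7; P2→S gives 7>1; P3→X gives 5>3]
(B,S,X): not NE [P1→C gives 1>0; P2→Q gives 10>0]
(B,S,Y): not NE [P3→X gives 7>6]
(B,S,Z): not NE [P3→X gives 7>5]
(C,P,X): not NE [P2→S gives 8>3; P3→Z gives 9>0]
(C,P,Y): not NE [P1→B gives 9>5; P2→R gives 5>2; P3→Z gives 9>6]
(C,P,Z): not NE [P2→S gives 5>3]
(C,Q,X): not NE [P1→B gives 10>0; P2→S gives 8>6; P3→Z gives 7>4]
(C,Q,Y): not NE [P2→R gives 5>3; P3→Z gives 7>2]
(C,Q,Z): NE
(C,R,X): not NE [P2→S gives 8>7]
(C,R,Y): not NE [P1→B gives 7>6; P3→X gives 8>1]
(C,R,Z): not NE [P2→S gives 5>3; P3→X gives 8>1]
(C,S,X): not NE [P3→Z gives 5>1]
(C,S,Y): not NE [P2→R gives 5>1; P3→Z gives 5>0]
(C,S,Z): not NE [P1→B gives 8>5]

NE set: (A,Q,Y), (B,Q,X), (C,Q,Z)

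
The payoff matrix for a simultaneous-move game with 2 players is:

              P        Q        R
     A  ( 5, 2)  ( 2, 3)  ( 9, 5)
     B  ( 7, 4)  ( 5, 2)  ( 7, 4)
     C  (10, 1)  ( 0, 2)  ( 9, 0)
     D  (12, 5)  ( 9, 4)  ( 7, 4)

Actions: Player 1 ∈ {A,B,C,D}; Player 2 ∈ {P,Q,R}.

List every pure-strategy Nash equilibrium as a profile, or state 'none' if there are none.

PSNE = {(A,R), (D,P)}

(A,P): not NE [P1→D gives 12>5; P2→R gives 5>2]
(A,Q): not NE [P1→D gives 9>2; P2→R gives 5>3]
(A,R): NE
(B,P): not NE [P1→D gives 12>7]
(B,Q): not NE [P1→D gives 9>5; P2→R gives 4>2]
(B,R): not NE [P1→C gives 9>7]
(C,P): not NE [P1→D gives 12>10; P2→Q gives 2>1]
(C,Q): not NE [P1→D gives 9>0]
(C,R): not NE [P2→Q gives 2>0]
(D,P): NE
(D,Q): not NE [P2→P gives 5>4]
(D,R): not NE [P1→C gives 9>7; P2→P gives 5>4]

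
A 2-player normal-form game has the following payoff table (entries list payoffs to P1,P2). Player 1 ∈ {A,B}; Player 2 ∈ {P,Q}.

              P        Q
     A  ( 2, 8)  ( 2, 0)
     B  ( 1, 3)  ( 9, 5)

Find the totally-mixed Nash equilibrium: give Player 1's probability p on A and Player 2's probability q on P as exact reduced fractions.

P1 indiff ⇒ q·2+(1-q)·2 = q·1+(1-q)·9 ⇒ q(1) = (1-q)(7) ⇒ q = 7/8
P2 indiff ⇒ p·8+(1-p)·3 = p·0+(1-p)·5 ⇒ p(8) = (1-p)(2) ⇒ p = 1/5

p=1/5, q=7/8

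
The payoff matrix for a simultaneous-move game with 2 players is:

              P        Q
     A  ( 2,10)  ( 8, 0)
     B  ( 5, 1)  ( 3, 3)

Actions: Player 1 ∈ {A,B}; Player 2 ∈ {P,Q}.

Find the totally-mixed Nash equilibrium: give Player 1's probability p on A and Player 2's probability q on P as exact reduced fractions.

P1 indiff ⇒ q·2+(1-q)·8 = q·5+(1-q)·3 ⇒ q(-3) = (1-q)(-5) ⇒ q = 5/8
P2 indiff ⇒ p·10+(1-p)·1 = p·0+(1-p)·3 ⇒ p(10) = (1-p)(2) ⇒ p = 1/6

P1 mixes 1/6 on A; P2 mixes 5/8 on P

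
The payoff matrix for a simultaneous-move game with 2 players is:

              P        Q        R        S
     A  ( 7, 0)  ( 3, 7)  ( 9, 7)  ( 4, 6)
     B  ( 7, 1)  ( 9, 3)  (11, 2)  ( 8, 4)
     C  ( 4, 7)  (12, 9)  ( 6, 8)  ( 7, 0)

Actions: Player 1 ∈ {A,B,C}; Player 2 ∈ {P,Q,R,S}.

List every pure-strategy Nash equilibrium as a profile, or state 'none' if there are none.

(A,P): not NE [P2→R gives 7>0]
(A,Q): not NE [P1→C gives 12>3]
(A,R): not NE [P1→B gives 11>9]
(A,S): not NE [P1→B gives 8>4; P2→R gives 7>6]
(B,P): not NE [P2→S gives 4>1]
(B,Q): not NE [P1→C gives 12>9; P2→S gives 4>3]
(B,R): not NE [P2→S gives 4>2]
(B,S): NE
(C,P): not NE [P1→B gives 7>4; P2→Q gives 9>7]
(C,Q): NE
(C,R): not NE [P1→B gives 11>6; P2→Q gives 9>8]
(C,S): not NE [P1→B gives 8>7; P2→Q gives 9>0]

Nash profiles: (B,S), (C,Q)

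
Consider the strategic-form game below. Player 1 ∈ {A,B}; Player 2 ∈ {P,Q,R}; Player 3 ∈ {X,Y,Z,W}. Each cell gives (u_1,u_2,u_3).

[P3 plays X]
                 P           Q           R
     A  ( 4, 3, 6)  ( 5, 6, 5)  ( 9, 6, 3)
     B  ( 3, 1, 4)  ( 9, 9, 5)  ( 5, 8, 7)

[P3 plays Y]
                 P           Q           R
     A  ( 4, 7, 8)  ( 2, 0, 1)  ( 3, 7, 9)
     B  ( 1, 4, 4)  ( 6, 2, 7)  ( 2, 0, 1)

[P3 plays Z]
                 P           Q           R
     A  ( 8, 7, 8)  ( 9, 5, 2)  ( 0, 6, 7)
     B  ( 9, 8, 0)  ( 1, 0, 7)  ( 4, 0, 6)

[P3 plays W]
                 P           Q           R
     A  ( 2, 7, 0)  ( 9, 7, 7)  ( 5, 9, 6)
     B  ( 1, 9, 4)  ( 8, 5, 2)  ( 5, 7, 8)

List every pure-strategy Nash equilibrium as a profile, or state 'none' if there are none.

(A,P,X): not NE [P2→R gives 6>3; P3→Z gives 8>6]
(A,P,Y): NE
(A,P,Z): not NE [P1→B gives 9>8]
(A,P,W): not NE [P2→R gives 9>7; P3→Z gives 8>0]
(A,Q,X): not NE [P1→B gives 9>5; P3→W gives 7>5]
(A,Q,Y): not NE [P1→B gives 6>2; P2→R gives 7>0; P3→W gives 7>1]
(A,Q,Z): not NE [P2→P gives 7>5; P3→W gives 7>2]
(A,Q,W): not NE [P2→R gives 9>7]
(A,R,X): not NE [P3→Y gives 9>3]
(A,R,Y): NE
(A,R,Z): not NE [P1→B gives 4>0; P2→P gives 7>6; P3→Y gives 9>7]
(A,R,W): not NE [P3→Y gives 9>6]
(B,P,X): not NE [P1→A gives 4>3; P2→Q gives 9>1]
(B,P,Y): not NE [P1→A gives 4>1]
(B,P,Z): not NE [P3→W gives 4>0]
(B,P,W): not NE [P1→A gives 2>1]
(B,Q,X): not NE [P3→Z gives 7>5]
(B,Q,Y): not NE [P2→P gives 4>2]
(B,Q,Z): not NE [P1→A gives 9>1; P2→P gives 8>0]
(B,Q,W): not NE [P1→A gives 9>8; P2→P gives 9>5; P3→Z gives 7>2]
(B,R,X): not NE [P1→A gives 9>5; P2→Q gives 9>8; P3→W gives 8>7]
(B,R,Y): not NE [P1→A gives 3>2; P2→P gives 4>0; P3→W gives 8>1]
(B,R,Z): not NE [P2→P gives 8>0; P3→W gives 8>6]
(B,R,W): not NE [P2→P gives 9>7]

PSNE = {(A,P,Y), (A,R,Y)}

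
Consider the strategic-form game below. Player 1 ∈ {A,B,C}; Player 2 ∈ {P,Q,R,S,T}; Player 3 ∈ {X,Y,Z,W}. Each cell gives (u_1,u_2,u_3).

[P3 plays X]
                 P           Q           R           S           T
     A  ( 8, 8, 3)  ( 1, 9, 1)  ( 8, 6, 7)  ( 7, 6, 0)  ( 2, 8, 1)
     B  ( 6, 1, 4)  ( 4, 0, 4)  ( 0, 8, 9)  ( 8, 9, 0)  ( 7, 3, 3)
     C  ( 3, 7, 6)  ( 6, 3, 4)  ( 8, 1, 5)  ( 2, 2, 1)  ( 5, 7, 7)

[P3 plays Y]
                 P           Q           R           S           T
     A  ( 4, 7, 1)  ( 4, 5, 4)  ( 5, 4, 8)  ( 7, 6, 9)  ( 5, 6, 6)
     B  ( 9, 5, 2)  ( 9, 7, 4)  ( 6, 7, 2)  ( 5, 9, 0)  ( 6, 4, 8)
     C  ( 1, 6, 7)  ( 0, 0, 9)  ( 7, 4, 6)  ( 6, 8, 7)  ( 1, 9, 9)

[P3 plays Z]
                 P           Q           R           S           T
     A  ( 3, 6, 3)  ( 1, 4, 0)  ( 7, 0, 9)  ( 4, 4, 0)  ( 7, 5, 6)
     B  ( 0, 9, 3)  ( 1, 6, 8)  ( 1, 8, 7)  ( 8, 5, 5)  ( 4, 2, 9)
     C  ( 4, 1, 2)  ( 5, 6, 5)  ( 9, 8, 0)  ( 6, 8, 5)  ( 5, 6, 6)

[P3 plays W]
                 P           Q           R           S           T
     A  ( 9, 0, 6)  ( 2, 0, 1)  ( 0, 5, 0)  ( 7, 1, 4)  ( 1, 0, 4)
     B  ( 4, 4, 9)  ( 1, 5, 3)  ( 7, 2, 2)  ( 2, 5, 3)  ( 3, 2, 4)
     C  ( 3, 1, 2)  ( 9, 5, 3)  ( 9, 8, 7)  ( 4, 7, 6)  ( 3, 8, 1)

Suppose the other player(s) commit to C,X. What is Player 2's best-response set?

u_2(P vs C,X) = 7
u_2(Q vs C,X) = 3
u_2(R vs C,X) = 1
u_2(S vs C,X) = 2
u_2(T vs C,X) = 7
max payoff 7 at {P,T}

P2 best: {P,T}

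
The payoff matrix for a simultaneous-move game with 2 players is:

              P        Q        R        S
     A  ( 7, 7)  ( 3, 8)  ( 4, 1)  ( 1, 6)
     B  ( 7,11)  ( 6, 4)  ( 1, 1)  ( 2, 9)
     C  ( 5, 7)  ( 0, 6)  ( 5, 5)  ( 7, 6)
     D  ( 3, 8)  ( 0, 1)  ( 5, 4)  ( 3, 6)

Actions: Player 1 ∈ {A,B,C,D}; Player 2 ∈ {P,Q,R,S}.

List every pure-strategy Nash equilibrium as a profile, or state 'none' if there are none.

Nash profiles: (B,P)

(A,P): not NE [P2→Q gives 8>7]
(A,Q): not NE [P1→B gives 6>3]
(A,R): not NE [P1→D gives 5>4; P2→Q gives 8>1]
(A,S): not NE [P1→C gives 7>1; P2→Q gives 8>6]
(B,P): NE
(B,Q): not NE [P2→P gives 11>4]
(B,R): not NE [P1→D gives 5>1; P2→P gives 11>1]
(B,S): not NE [P1→C gives 7>2; P2→P gives 11>9]
(C,P): not NE [P1→B gives 7>5]
(C,Q): not NE [P1→B gives 6>0; P2→P gives 7>6]
(C,R): not NE [P2→P gives 7>5]
(C,S): not NE [P2→P gives 7>6]
(D,P): not NE [P1→B gives 7>3]
(D,Q): not NE [P1→B gives 6>0; P2→P gives 8>1]
(D,R): not NE [P2→P gives 8>4]
(D,S): not NE [P1→C gives 7>3; P2→P gives 8>6]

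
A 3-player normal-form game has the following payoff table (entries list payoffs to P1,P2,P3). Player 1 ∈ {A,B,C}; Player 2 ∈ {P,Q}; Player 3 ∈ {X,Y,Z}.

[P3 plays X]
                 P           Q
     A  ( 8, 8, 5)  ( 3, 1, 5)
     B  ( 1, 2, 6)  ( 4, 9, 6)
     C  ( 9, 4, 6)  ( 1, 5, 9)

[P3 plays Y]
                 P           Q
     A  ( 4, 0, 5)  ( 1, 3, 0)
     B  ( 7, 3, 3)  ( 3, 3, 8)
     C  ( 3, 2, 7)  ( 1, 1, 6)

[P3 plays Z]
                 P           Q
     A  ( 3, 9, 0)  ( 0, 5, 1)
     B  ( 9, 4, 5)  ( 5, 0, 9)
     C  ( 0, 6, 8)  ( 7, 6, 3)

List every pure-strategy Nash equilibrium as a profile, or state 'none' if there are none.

(A,P,X): not NE [P1→C gives 9>8]
(A,P,Y): not NE [P1→B gives 7>4; P2→Q gives 3>0]
(A,P,Z): not NE [P1→B gives 9>3; P3→Y gives 5>0]
(A,Q,X): not NE [P1→B gives 4>3; P2→P gives 8>1]
(A,Q,Y): not NE [P1→B gives 3>1; P3→X gives 5>0]
(A,Q,Z): not NE [P1→C gives 7>0; P2→P gives 9>5; P3→X gives 5>1]
(B,P,X): not NE [P1→C gives 9>1; P2→Q gives 9>2]
(B,P,Y): not NE [P3→X gives 6>3]
(B,P,Z): not NE [P3→X gives 6>5]
(B,Q,X): not NE [P3→Z gives 9>6]
(B,Q,Y): not NE [P3→Z gives 9>8]
(B,Q,Z): not NE [P1→C gives 7>5; P2→P gives 4>0]
(C,P,X): not NE [P2→Q gives 5>4; P3→Z gives 8>6]
(C,P,Y): not NE [P1→B gives 7>3; P3→Z gives 8>7]
(C,P,Z): not NE [P1→B gives 9>0]
(C,Q,X): not NE [P1→B gives 4>1]
(C,Q,Y): not NE [P1→B gives 3>1; P2→P gives 2>1; P3→X gives 9>6]
(C,Q,Z): not NE [P3→X gives 9>3]

No pure NE.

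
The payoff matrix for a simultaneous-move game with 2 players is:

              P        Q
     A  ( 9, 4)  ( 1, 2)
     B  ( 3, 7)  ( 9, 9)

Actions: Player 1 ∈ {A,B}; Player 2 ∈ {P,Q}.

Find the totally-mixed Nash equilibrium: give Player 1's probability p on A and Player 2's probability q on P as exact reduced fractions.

P1 indiff ⇒ q·9+(1-q)·1 = q·3+(1-q)·9 ⇒ q(6) = (1-q)(8) ⇒ q = 4/7
P2 indiff ⇒ p·4+(1-p)·7 = p·2+(1-p)·9 ⇒ p(2) = (1-p)(2) ⇒ p = 1/2

p=1/2, q=4/7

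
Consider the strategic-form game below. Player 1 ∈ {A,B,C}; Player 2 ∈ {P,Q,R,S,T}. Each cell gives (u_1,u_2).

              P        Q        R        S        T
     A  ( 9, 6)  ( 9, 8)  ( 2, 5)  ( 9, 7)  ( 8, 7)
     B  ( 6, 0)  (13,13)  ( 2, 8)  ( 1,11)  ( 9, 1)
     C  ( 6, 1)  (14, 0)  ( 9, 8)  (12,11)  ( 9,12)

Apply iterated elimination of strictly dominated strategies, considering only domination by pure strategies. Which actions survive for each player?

Remaining: P1:{B,C} P2:{Q,S,T}

P2 drop P (S beats it: A:7>6 B:11>0 C:11>1)
P1 drop A (C beats it: Q:14>9 R:9>2 S:12>9 T:9>8)
P2 drop R (S beats it: B:11>8 C:11>8)
P1→{B,C} P2→{Q,S,T}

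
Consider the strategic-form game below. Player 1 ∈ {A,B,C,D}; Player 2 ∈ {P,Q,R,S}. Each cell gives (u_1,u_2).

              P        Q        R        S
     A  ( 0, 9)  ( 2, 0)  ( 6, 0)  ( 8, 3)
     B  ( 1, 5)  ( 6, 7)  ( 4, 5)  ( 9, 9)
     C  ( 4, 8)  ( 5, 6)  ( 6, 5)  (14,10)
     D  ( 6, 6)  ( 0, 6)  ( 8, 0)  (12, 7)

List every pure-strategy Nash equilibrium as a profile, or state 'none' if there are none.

(A,P): not NE [P1→D gives 6>0]
(A,Q): not NE [P1→B gives 6>2; P2→P gives 9>0]
(A,R): not NE [P1→D gives 8>6; P2→P gives 9>0]
(A,S): not NE [P1→C gives 14>8; P2→P gives 9>3]
(B,P): not NE [P1→D gives 6>1; P2→S gives 9>5]
(B,Q): not NE [P2→S gives 9>7]
(B,R): not NE [P1→D gives 8>4; P2→S gives 9>5]
(B,S): not NE [P1→C gives 14>9]
(C,P): not NE [P1→D gives 6>4; P2→S gives 10>8]
(C,Q): not NE [P1→B gives 6>5; P2→S gives 10>6]
(C,R): not NE [P1→D gives 8>6; P2→S gives 10>5]
(C,S): NE
(D,P): not NE [P2→S gives 7>6]
(D,Q): not NE [P1→B gives 6>0; P2→S gives 7>6]
(D,R): not NE [P2→S gives 7>0]
(D,S): not NE [P1→C gives 14>12]

Nash profiles: (C,S)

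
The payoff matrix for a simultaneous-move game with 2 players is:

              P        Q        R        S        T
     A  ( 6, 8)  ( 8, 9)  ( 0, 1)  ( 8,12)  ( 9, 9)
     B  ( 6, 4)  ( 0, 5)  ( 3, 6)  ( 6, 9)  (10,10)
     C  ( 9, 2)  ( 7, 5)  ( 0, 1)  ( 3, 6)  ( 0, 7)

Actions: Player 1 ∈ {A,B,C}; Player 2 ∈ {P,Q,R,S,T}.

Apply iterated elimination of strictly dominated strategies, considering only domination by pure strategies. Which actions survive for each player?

Remaining: P1:{A,B} P2:{S,T}

P2 drop P (Q beats it: A:9>8 B:5>4 C:5>2)
P2 drop Q (S beats it: A:12>9 B:9>5 C:6>5)
P1 drop C (B beats it: R:3>0 S:6>3 T:10>0)
P2 drop R (S beats it: A:12>1 B:9>6)
P1→{A,B} P2→{S,T}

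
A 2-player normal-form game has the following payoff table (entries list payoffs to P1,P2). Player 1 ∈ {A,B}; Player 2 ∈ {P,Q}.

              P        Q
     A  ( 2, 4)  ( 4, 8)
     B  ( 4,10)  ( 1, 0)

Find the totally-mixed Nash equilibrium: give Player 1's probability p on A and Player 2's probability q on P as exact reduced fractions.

P1 indiff ⇒ q·2+(1-q)·4 = q·4+(1-q)·1 ⇒ q(-2) = (1-q)(-3) ⇒ q = 3/5
P2 indiff ⇒ p·4+(1-p)·10 = p·8+(1-p)·0 ⇒ p(-4) = (1-p)(-10) ⇒ p = 5/7

(p,q) = (5/7, 3/5)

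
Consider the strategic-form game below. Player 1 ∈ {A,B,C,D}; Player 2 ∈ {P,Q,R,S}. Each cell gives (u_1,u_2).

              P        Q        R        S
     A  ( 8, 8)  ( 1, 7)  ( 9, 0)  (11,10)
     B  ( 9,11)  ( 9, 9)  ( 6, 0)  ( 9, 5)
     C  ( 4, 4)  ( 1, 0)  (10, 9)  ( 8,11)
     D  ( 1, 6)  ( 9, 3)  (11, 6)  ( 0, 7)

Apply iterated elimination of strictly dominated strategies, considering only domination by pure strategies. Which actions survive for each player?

P2 drop Q (P beats it: A:8>7 B:11>9 C:4>0 D:6>3)
P2 drop R (S beats it: A:10>0 B:5>0 C:11>9 D:7>6)
P1 drop C (A beats it: P:8>4 S:11>8)
P1 drop D (A beats it: P:8>1 S:11>0)
P1→{A,B} P2→{P,S}

Survivors P1:{A,B} P2:{P,S}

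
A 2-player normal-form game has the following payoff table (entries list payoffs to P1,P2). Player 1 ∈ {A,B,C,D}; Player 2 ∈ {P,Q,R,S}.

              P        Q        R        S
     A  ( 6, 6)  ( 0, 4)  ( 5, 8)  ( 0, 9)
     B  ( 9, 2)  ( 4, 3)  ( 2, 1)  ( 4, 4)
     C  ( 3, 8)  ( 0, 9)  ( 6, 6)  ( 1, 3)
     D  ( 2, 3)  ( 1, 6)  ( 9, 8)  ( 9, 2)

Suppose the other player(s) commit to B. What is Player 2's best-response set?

BR_2 = {S}

u_2(P vs B) = 2
u_2(Q vs B) = 3
u_2(R vs B) = 1
u_2(S vs B) = 4
max payoff 4 at {S}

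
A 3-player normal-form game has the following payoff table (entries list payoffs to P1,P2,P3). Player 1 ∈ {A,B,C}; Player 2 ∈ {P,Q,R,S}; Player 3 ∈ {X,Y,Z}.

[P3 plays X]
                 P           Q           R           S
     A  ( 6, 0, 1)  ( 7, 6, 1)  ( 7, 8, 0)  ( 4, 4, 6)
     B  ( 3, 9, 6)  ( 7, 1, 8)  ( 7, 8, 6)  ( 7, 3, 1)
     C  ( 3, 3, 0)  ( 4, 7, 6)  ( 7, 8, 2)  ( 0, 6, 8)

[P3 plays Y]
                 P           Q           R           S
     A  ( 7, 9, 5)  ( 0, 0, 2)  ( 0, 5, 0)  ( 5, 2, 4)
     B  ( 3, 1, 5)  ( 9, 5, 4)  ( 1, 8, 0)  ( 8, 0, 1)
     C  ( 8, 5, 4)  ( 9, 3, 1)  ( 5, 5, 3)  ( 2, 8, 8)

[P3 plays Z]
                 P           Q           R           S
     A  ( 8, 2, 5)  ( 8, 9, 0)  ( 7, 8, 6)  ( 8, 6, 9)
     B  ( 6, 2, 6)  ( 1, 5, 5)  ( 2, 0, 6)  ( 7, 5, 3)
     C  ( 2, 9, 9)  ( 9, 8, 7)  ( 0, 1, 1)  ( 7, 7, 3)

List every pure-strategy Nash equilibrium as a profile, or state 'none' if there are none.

No pure NE.

(A,P,X): not NE [P2→R gives 8>0; P3→Z gives 5>1]
(A,P,Y): not NE [P1→C gives 8>7]
(A,P,Z): not NE [P2→Q gives 9>2]
(A,Q,X): not NE [P2→R gives 8>6; P3→Y gives 2>1]
(A,Q,Y): not NE [P1→C gives 9>0; P2→P gives 9>0]
(A,Q,Z): not NE [P1→C gives 9>8; P3→Y gives 2>0]
(A,R,X): not NE [P3→Z gives 6>0]
(A,R,Y): not NE [P1→C gives 5>0; P2→P gives 9>5; P3→Z gives 6>0]
(A,R,Z): not NE [P2→Q gives 9>8]
(A,S,X): not NE [P1→B gives 7>4; P2→R gives 8>4; P3→Z gives 9>6]
(A,S,Y): not NE [P1→B gives 8>5; P2→P gives 9>2; P3→Z gives 9>4]
(A,S,Z): not NE [P2→Q gives 9>6]
(B,P,X): not NE [P1→A gives 6>3]
(B,P,Y): not NE [P1→C gives 8>3; P2→R gives 8>1; P3→Z gives 6>5]
(B,P,Z): not NE [P1→A gives 8>6; P2→S gives 5>2]
(B,Q,X): not NE [P2→P gives 9>1]
(B,Q,Y): not NE [P2→R gives 8>5; P3→X gives 8>4]
(B,Q,Z): not NE [P1→C gives 9>1; P3→X gives 8>5]
(B,R,X): not NE [P2→P gives 9>8]
(B,R,Y): not NE [P1→C gives 5>1; P3→Z gives 6>0]
(B,R,Z): not NE [P1→A gives 7>2; P2→S gives 5>0]
(B,S,X): not NE [P2→P gives 9>3; P3→Z gives 3>1]
(B,S,Y): not NE [P2→R gives 8>0; P3→Z gives 3>1]
(B,S,Z): not NE [P1→A gives 8>7]
(C,P,X): not NE [P1→A gives 6>3; P2→R gives 8>3; P3→Z gives 9>0]
(C,P,Y): not NE [P2→S gives 8>5; P3→Z gives 9>4]
(C,P,Z): not NE [P1→A gives 8>2]
(C,Q,X): not NE [P1→B gives 7>4; P2→R gives 8>7; P3→Z gives 7>6]
(C,Q,Y): not NE [P2→S gives 8>3; P3→Z gives 7>1]
(C,Q,Z): not NE [P2→P gives 9>8]
(C,R,X): not NE [P3→Y gives 3>2]
(C,R,Y): not NE [P2→S gives 8>5]
(C,R,Z): not NE [P1→A gives 7>0; P2→P gives 9>1; P3→Y gives 3>1]
(C,S,X): not NE [P1→B gives 7>0; P2→R gives 8>6]
(C,S,Y): not NE [P1→B gives 8>2]
(C,S,Z): not NE [P1→A gives 8>7; P2→P gives 9>7; P3→Y gives 8>3]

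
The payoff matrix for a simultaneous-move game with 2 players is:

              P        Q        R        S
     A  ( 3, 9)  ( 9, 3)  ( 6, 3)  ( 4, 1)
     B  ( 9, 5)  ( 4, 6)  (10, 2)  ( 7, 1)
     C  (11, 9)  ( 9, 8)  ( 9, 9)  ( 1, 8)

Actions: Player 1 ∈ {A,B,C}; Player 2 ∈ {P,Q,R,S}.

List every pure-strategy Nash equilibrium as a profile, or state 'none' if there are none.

(A,P): not NE [P1→C gives 11>3]
(A,Q): not NE [P2→P gives 9>3]
(A,R): not NE [P1→B gives 10>6; P2→P gives 9>3]
(A,S): not NE [P1→B gives 7>4; P2→P gives 9>1]
(B,P): not NE [P1→C gives 11>9; P2→Q gives 6>5]
(B,Q): not NE [P1→C gives 9>4]
(B,R): not NE [P2→Q gives 6>2]
(B,S): not NE [P2→Q gives 6>1]
(C,P): NE
(C,Q): not NE [P2→R gives 9>8]
(C,R): not NE [P1→B gives 10>9]
(C,S): not NE [P1→B gives 7>1; P2→R gives 9>8]

NE set: (C,P)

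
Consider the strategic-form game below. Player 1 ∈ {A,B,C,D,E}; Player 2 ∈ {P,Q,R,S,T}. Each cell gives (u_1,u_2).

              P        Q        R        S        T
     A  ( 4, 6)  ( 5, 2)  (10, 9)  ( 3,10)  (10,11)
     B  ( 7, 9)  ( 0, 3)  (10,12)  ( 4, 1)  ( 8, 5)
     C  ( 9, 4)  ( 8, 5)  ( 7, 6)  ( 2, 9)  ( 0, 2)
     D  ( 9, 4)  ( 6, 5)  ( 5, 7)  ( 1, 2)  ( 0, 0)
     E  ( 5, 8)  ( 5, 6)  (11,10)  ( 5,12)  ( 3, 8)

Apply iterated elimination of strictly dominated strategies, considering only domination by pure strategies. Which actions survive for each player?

P2 drop P (R beats it: A:9>6 B:12>9 C:6>4 D:7>4 E:10>8)
P2 drop Q (R beats it: A:9>2 B:12>3 C:6>5 D:7>5 E:10>6)
P1 drop C (A beats it: R:10>7 S:3>2 T:10>0)
P1 drop D (A beats it: R:10>5 S:3>1 T:10>0)
P1→{A,B,E} P2→{R,S,T}

Remaining: P1:{A,B,E} P2:{R,S,T}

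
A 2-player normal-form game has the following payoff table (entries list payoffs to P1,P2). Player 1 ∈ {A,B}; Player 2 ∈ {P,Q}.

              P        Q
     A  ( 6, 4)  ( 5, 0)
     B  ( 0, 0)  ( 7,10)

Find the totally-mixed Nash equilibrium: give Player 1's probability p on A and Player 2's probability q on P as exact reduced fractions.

P1 indiff ⇒ q·6+(1-q)·5 = q·0+(1-q)·7 ⇒ q(6) = (1-q)(2) ⇒ q = 1/4
P2 indiff ⇒ p·4+(1-p)·0 = p·0+(1-p)·10 ⇒ p(4) = (1-p)(10) ⇒ p = 5/7

p=5/7, q=1/4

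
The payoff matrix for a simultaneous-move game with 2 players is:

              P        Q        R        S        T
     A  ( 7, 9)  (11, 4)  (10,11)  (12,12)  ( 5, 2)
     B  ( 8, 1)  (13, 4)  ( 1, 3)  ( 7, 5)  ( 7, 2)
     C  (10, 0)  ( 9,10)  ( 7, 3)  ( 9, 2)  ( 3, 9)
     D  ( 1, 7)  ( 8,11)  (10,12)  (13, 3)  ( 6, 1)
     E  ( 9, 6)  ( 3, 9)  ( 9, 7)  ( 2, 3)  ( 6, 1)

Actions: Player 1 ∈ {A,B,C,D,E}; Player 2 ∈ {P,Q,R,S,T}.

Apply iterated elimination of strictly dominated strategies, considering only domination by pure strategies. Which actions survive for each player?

P2 drop P (R beats it: A:11>9 B:3>1 C:3>0 D:12>7 E:7>6)
P1 drop C (A beats it: Q:11>9 R:10>7 S:12>9 T:5>3)
P2 drop T (Q beats it: A:4>2 B:4>2 D:11>1 E:9>1)
P1 drop E (A beats it: Q:11>3 R:10>9 S:12>2)
P1→{A,B,D} P2→{Q,R,S}

Remaining: P1:{A,B,D} P2:{Q,R,S}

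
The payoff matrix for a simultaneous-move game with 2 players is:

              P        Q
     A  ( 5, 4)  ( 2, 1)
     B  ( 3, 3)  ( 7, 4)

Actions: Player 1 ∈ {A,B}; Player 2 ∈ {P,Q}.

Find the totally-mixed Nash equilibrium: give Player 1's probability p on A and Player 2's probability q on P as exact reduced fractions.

P1 indiff ⇒ q·5+(1-q)·2 = q·3+(1-q)·7 ⇒ q(2) = (1-q)(5) ⇒ q = 5/7
P2 indiff ⇒ p·4+(1-p)·3 = p·1+(1-p)·4 ⇒ p(3) = (1-p)(1) ⇒ p = 1/4

P1 mixes 1/4 on A; P2 mixes 5/7 on P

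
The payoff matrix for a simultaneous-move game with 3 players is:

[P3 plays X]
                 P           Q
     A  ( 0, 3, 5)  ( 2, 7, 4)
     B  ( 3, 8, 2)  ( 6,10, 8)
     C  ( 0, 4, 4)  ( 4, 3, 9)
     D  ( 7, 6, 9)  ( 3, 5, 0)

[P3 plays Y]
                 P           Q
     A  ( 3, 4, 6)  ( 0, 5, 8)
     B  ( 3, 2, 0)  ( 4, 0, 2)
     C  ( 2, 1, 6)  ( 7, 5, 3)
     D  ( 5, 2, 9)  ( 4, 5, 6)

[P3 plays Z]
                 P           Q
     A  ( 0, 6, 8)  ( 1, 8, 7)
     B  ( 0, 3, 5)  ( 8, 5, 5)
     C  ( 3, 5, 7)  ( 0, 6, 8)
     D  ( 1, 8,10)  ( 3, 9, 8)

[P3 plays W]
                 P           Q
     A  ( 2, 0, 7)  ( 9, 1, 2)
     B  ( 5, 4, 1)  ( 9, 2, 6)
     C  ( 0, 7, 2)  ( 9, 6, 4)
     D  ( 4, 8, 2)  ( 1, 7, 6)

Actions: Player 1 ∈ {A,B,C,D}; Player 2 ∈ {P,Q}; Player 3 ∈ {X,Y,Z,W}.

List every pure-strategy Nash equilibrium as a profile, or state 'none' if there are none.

PSNE = {(B,Q,X)}

(A,P,X): not NE [P1→D gives 7>0; P2→Q gives 7>3; P3→Z gives 8>5]
(A,P,Y): not NE [P1→D gives 5>3; P2→Q gives 5>4; P3→Z gives 8>6]
(A,P,Z): not NE [P1→C gives 3>0; P2→Q gives 8>6]
(A,P,W): not NE [P1→B gives 5>2; P2→Q gives 1>0; P3→Z gives 8>7]
(A,Q,X): not NE [P1→B gives 6>2; P3→Y gives 8>4]
(A,Q,Y): not NE [P1→C gives 7>0]
(A,Q,Z): not NE [P1→B gives 8>1; P3→Y gives 8>7]
(A,Q,W): not NE [P3→Y gives 8>2]
(B,P,X): not NE [P1→D gives 7>3; P2→Q gives 10>8; P3→Z gives 5>2]
(B,P,Y): not NE [P1→D gives 5>3; P3→Z gives 5>0]
(B,P,Z): not NE [P1→C gives 3>0; P2→Q gives 5>3]
(B,P,W): not NE [P3→Z gives 5>1]
(B,Q,X): NE
(B,Q,Y): not NE [P1→C gives 7>4; P2→P gives 2>0; P3→X gives 8>2]
(B,Q,Z): not NE [P3→X gives 8>5]
(B,Q,W): not NE [P2→P gives 4>2; P3→X gives 8>6]
(C,P,X): not NE [P1→D gives 7>0; P3→Z gives 7>4]
(C,P,Y): not NE [P1→D gives 5>2; P2→Q gives 5>1; P3→Z gives 7>6]
(C,P,Z): not NE [P2→Q gives 6>5]
(C,P,W): not NE [P1→B gives 5>0; P3→Z gives 7>2]
(C,Q,X): not NE [P1→B gives 6>4; P2→P gives 4>3]
(C,Q,Y): not NE [P3→X gives 9>3]
(C,Q,Z): not NE [P1→B gives 8>0; P3→X gives 9>8]
(C,Q,W): not NE [P2→P gives 7>6; P3→X gives 9>4]
(D,P,X): not NE [P3→Z gives 10>9]
(D,P,Y): not NE [P2→Q gives 5>2; P3→Z gives 10>9]
(D,P,Z): not NE [P1→C gives 3>1; P2→Q gives 9>8]
(D,P,W): not NE [P1→B gives 5>4; P3→Z gives 10>2]
(D,Q,X): not NE [P1→B gives 6>3; P2→P gives 6>5; P3→Z gives 8>0]
(D,Q,Y): not NE [P1→C gives 7>4; P3→Z gives 8>6]
(D,Q,Z): not NE [P1→B gives 8>3]
(D,Q,W): not NE [P1→C gives 9>1; P2→P gives 8>7; P3→Z gives 8>6]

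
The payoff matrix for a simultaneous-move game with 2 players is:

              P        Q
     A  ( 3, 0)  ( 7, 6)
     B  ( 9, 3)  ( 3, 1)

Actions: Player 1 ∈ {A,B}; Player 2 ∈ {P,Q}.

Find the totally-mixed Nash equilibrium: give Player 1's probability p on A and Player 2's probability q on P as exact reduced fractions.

P1 indiff ⇒ q·3+(1-q)·7 = q·9+(1-q)·3 ⇒ q(-6) = (1-q)(-4) ⇒ q = 2/5
P2 indiff ⇒ p·0+(1-p)·3 = p·6+(1-p)·1 ⇒ p(-6) = (1-p)(-2) ⇒ p = 1/4

(p,q) = (1/4, 2/5)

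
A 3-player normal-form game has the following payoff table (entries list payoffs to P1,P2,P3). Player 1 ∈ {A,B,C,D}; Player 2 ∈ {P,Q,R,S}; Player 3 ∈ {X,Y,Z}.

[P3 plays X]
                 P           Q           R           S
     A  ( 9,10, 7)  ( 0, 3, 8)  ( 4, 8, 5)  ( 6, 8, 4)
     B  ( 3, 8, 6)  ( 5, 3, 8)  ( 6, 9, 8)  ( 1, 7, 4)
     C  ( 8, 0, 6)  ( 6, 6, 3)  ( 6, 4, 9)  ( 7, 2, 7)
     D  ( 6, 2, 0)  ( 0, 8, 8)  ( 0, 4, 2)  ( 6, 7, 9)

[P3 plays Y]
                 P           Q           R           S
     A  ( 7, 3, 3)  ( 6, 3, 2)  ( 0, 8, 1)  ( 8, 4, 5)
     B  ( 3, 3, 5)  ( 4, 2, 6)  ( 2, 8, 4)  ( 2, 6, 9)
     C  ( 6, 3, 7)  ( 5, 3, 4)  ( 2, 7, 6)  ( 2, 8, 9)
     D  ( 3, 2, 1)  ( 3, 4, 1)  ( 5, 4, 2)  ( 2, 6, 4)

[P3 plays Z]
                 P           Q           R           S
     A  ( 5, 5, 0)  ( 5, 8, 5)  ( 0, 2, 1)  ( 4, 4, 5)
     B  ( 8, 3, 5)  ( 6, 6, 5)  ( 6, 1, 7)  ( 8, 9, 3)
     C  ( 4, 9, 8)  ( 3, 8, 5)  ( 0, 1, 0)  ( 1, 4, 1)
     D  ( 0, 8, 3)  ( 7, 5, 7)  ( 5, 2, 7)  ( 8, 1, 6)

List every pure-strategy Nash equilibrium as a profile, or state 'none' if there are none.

Nash profiles: (A,P,X), (B,R,X)

(A,P,X): NE
(A,P,Y): not NE [P2→R gives 8>3; P3→X gives 7>3]
(A,P,Z): not NE [P1→B gives 8>5; P2→Q gives 8>5; P3→X gives 7>0]
(A,Q,X): not NE [P1→C gives 6>0; P2→P gives 10>3]
(A,Q,Y): not NE [P2→R gives 8>3; P3→X gives 8>2]
(A,Q,Z): not NE [P1→D gives 7>5; P3→X gives 8>5]
(A,R,X): not NE [P1→C gives 6>4; P2→P gives 10>8]
(A,R,Y): not NE [P1→D gives 5>0; P3→X gives 5>1]
(A,R,Z): not NE [P1→B gives 6>0; P2→Q gives 8>2; P3→X gives 5>1]
(A,S,X): not NE [P1→C gives 7>6; P2→P gives 10>8; P3→Z gives 5>4]
(A,S,Y): not NE [P2→R gives 8>4]
(A,S,Z): not NE [P1→D gives 8>4; P2→Q gives 8>4]
(B,P,X): not NE [P1→A gives 9>3; P2→R gives 9>8]
(B,P,Y): not NE [P1→A gives 7>3; P2→R gives 8>3; P3→X gives 6>5]
(B,P,Z): not NE [P2→S gives 9>3; P3→X gives 6>5]
(B,Q,X): not NE [P1→C gives 6>5; P2→R gives 9>3]
(B,Q,Y): not NE [P1→A gives 6>4; P2→R gives 8>2; P3→X gives 8>6]
(B,Q,Z): not NE [P1→D gives 7>6; P2→S gives 9>6; P3→X gives 8>5]
(B,R,X): NE
(B,R,Y): not NE [P1→D gives 5>2; P3→X gives 8>4]
(B,R,Z): not NE [P2→S gives 9>1; P3→X gives 8>7]
(B,S,X): not NE [P1→C gives 7>1; P2→R gives 9>7; P3→Y gives 9>4]
(B,S,Y): not NE [P1→A gives 8>2; P2→R gives 8>6]
(B,S,Z): not NE [P3→Y gives 9>3]
(C,P,X): not NE [P1→A gives 9>8; P2→Q gives 6>0; P3→Z gives 8>6]
(C,P,Y): not NE [P1→A gives 7>6; P2→S gives 8>3; P3→Z gives 8>7]
(C,P,Z): not NE [P1→B gives 8>4]
(C,Q,X): not NE [P3→Z gives 5>3]
(C,Q,Y): not NE [P1→A gives 6>5; P2→S gives 8>3; P3→Z gives 5>4]
(C,Q,Z): not NE [P1→D gives 7>3; P2→P gives 9>8]
(C,R,X): not NE [P2→Q gives 6>4]
(C,R,Y): not NE [P1→D gives 5>2; P2→S gives 8>7; P3→X gives 9>6]
(C,R,Z): not NE [P1→B gives 6>0; P2→P gives 9>1; P3→X gives 9>0]
(C,S,X): not NE [P2→Q gives 6>2; P3→Y gives 9>7]
(C,S,Y): not NE [P1→A gives 8>2]
(C,S,Z): not NE [P1→D gives 8>1; P2→P gives 9>4; P3→Y gives 9>1]
(D,P,X): not NE [P1→A gives 9>6; P2→Q gives 8>2; P3→Z gives 3>0]
(D,P,Y): not NE [P1→A gives 7>3; P2→S gives 6>2; P3→Z gives 3>1]
(D,P,Z): not NE [P1→B gives 8>0]
(D,Q,X): not NE [P1→C gives 6>0]
(D,Q,Y): not NE [P1→A gives 6>3; P2→S gives 6>4; P3→X gives 8>1]
(D,Q,Z): not NE [P2→P gives 8>5; P3→X gives 8>7]
(D,R,X): not NE [P1→C gives 6>0; P2→Q gives 8>4; P3→Z gives 7>2]
(D,R,Y): not NE [P2→S gives 6>4; P3→Z gives 7>2]
(D,R,Z): not NE [P1→B gives 6>5; P2→P gives 8>2]
(D,S,X): not NE [P1→C gives 7>6; P2→Q gives 8>7]
(D,S,Y): not NE [P1→A gives 8>2; P3→X gives 9>4]
(D,S,Z): not NE [P2→P gives 8>1; P3→X gives 9>6]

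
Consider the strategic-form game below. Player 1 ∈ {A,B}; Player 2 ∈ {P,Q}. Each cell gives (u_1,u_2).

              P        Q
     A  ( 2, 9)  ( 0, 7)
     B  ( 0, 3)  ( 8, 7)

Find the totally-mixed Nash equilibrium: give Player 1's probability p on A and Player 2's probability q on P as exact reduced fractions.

P1 indiff ⇒ q·2+(1-q)·0 = q·0+(1-q)·8 ⇒ q(2) = (1-q)(8) ⇒ q = 4/5
P2 indiff ⇒ p·9+(1-p)·3 = p·7+(1-p)·7 ⇒ p(2) = (1-p)(4) ⇒ p = 2/3

p=2/3, q=4/5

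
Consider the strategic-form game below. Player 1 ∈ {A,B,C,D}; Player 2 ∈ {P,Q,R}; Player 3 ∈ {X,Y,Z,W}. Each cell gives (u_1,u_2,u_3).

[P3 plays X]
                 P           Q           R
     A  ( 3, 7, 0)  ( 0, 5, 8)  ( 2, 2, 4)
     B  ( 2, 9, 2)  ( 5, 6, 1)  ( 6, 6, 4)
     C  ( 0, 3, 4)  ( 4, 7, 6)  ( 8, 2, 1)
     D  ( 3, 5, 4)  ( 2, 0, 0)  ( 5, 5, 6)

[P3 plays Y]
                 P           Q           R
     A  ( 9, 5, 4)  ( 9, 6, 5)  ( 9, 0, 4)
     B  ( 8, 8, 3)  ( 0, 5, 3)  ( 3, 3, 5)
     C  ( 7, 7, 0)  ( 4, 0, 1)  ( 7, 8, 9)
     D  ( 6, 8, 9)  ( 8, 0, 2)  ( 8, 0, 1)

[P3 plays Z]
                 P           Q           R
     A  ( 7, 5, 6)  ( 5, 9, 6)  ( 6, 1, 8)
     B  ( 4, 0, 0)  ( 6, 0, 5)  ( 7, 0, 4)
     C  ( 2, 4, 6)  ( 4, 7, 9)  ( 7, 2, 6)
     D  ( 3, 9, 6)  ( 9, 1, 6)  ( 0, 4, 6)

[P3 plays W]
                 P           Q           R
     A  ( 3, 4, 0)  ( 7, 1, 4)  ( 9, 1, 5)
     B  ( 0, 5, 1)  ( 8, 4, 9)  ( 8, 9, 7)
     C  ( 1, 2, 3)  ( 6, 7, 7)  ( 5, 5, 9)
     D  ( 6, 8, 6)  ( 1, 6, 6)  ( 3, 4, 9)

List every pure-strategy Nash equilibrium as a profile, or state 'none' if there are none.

No pure NE.

(A,P,X): not NE [P3→Z gives 6>0]
(A,P,Y): not NE [P2→Q gives 6>5; P3→Z gives 6>4]
(A,P,Z): not NE [P2→Q gives 9>5]
(A,P,W): not NE [P1→D gives 6>3; P3→Z gives 6>0]
(A,Q,X): not NE [P1→B gives 5>0; P2→P gives 7>5]
(A,Q,Y): not NE [P3→X gives 8>5]
(A,Q,Z): not NE [P1→D gives 9>5; P3→X gives 8>6]
(A,Q,W): not NE [P1→B gives 8>7; P2→P gives 4>1; P3→X gives 8>4]
(A,R,X): not NE [P1→C gives 8>2; P2→P gives 7>2; P3→Z gives 8>4]
(A,R,Y): not NE [P2→Q gives 6>0; P3→Z gives 8>4]
(A,R,Z): not NE [P1→C gives 7>6; P2→Q gives 9>1]
(A,R,W): not NE [P2→P gives 4>1; P3→Z gives 8>5]
(B,P,X): not NE [P1→D gives 3>2; P3→Y gives 3>2]
(B,P,Y): not NE [P1→A gives 9>8]
(B,P,Z): not NE [P1→A gives 7>4; P3→Y gives 3>0]
(B,P,W): not NE [P1→D gives 6>0; P2→R gives 9>5; P3→Y gives 3>1]
(B,Q,X): not NE [P2→P gives 9>6; P3→W gives 9>1]
(B,Q,Y): not NE [P1→A gives 9>0; P2→P gives 8>5; P3→W gives 9>3]
(B,Q,Z): not NE [P1→D gives 9>6; P3→W gives 9>5]
(B,Q,W): not NE [P2→R gives 9>4]
(B,R,X): not NE [P1→C gives 8>6; P2→P gives 9>6; P3→W gives 7>4]
(B,R,Y): not NE [P1→A gives 9>3; P2→P gives 8>3; P3→W gives 7>5]
(B,R,Z): not NE [P3→W gives 7>4]
(B,R,W): not NE [P1→A gives 9>8]
(C,P,X): not NE [P1→D gives 3>0; P2→Q gives 7>3; P3→Z gives 6>4]
(C,P,Y): not NE [P1→A gives 9>7; P2→R gives 8>7; P3→Z gives 6>0]
(C,P,Z): not NE [P1→A gives 7>2; P2→Q gives 7>4]
(C,P,W): not NE [P1→D gives 6>1; P2→Q gives 7>2; P3→Z gives 6>3]
(C,Q,X): not NE [P1→B gives 5>4; P3→Z gives 9>6]
(C,Q,Y): not NE [P1→A gives 9>4; P2→R gives 8>0; P3→Z gives 9>1]
(C,Q,Z): not NE [P1→D gives 9>4]
(C,Q,W): not NE [P1→B gives 8>6; P3→Z gives 9>7]
(C,R,X): not NE [P2→Q gives 7>2; P3→W gives 9>1]
(C,R,Y): not NE [P1→A gives 9>7]
(C,R,Z): not NE [P2→Q gives 7>2; P3→W gives 9>6]
(C,R,W): not NE [P1→A gives 9>5; P2→Q gives 7>5]
(D,P,X): not NE [P3→Y gives 9>4]
(D,P,Y): not NE [P1→A gives 9>6]
(D,P,Z): not NE [P1→A gives 7>3; P3→Y gives 9>6]
(D,P,W): not NE [P3→Y gives 9>6]
(D,Q,X): not NE [P1→B gives 5>2; P2→R gives 5>0; P3→W gives 6>0]
(D,Q,Y): not NE [P1→A gives 9>8; P2→P gives 8>0; P3→W gives 6>2]
(D,Q,Z): not NE [P2→P gives 9>1]
(D,Q,W): not NE [P1→B gives 8>1; P2→P gives 8>6]
(D,R,X): not NE [P1→C gives 8>5; P3→W gives 9>6]
(D,R,Y): not NE [P1→A gives 9>8; P2→P gives 8>0; P3→W gives 9>1]
(D,R,Z): not NE [P1→C gives 7>0; P2→P gives 9>4; P3→W gives 9>6]
(D,R,W): not NE [P1→A gives 9>3; P2→P gives 8>4]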